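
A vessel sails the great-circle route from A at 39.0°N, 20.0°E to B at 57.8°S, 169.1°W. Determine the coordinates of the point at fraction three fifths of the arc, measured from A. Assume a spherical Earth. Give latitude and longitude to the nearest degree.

≈ 55°S, 45°E

The haversine formula gives a central angle δ ≈ 2.798 rad (160.3°) between the endpoints.
Interpolate at f = 3/5 with slerp weights a = sin((1−f)δ)/sin δ ≈ 2.668, b = sin(fδ)/sin δ ≈ 2.948.
p = a·p₁ + b·p₂ ≈ (0.406, 0.412, -0.816); φ = arcsin(p_z) ≈ -54.67°, λ = atan2(p_y, p_x) ≈ 45.45°.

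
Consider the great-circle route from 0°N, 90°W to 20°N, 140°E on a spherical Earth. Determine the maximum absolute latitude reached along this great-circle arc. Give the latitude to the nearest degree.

The great circle lies in the plane with unit normal n̂ = (p₁ × p₂)/|p₁ × p₂|.
Here n̂_z ≈ -0.903; the vertex latitude is φ_max = arccos|n̂_z| ≈ 25.4°.

≈ 25°N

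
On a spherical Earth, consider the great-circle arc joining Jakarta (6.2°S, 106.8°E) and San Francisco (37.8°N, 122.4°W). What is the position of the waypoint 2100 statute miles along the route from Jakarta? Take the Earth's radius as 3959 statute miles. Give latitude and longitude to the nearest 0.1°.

≈ 14.4°N, 129.3°E

Convert each endpoint to a unit vector on the sphere (x = cos φ cos λ, y = cos φ sin λ, z = sin φ).
The central angle between the endpoints is δ = arccos(p₁·p₂) ≈ 2.189 rad (125.4°). The total great-circle distance is δ·R ≈ 2.189 × 3959 ≈ 8666 mi, so the target fraction is f = 2100/8666 ≈ 0.242.
Interpolate at f ≈ 0.242 with slerp weights a = sin((1−f)δ)/sin δ ≈ 1.222, b = sin(fδ)/sin δ ≈ 0.621.
p = a·p₁ + b·p₂ ≈ (-0.614, 0.749, 0.248); φ = arcsin(p_z) ≈ 14.39°, λ = atan2(p_y, p_x) ≈ 129.34°.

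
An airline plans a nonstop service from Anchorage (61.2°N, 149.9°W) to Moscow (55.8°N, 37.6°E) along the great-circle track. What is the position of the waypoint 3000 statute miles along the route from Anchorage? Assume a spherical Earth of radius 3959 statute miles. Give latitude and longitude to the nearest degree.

≈ 75°N, 43°E

Write both endpoints as unit vectors p₁, p₂ with components (cos φ cos λ, cos φ sin λ, sin φ).
The central angle between the endpoints is δ = arccos(p₁·p₂) ≈ 1.097 rad (62.9°). The total great-circle distance is δ·R ≈ 1.097 × 3959 ≈ 4343 mi, so the target fraction is f = 3000/4343 ≈ 0.691.
Interpolate at f ≈ 0.691 with slerp weights a = sin((1−f)δ)/sin δ ≈ 0.374, b = sin(fδ)/sin δ ≈ 0.772.
p = a·p₁ + b·p₂ ≈ (0.188, 0.175, 0.967); φ = arcsin(p_z) ≈ 75.13°, λ = atan2(p_y, p_x) ≈ 42.86°.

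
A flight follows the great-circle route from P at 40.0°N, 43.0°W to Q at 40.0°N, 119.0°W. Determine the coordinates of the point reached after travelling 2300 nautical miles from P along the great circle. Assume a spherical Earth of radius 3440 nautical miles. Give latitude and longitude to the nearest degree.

≈ 46°N, 96°W

Write both endpoints as unit vectors p₁, p₂ with components (cos φ cos λ, cos φ sin λ, sin φ).
The central angle between the endpoints is δ = arccos(p₁·p₂) ≈ 0.982 rad (56.3°). The total great-circle distance is δ·R ≈ 0.982 × 3440 ≈ 3379 nmi, so the target fraction is f = 2300/3379 ≈ 0.681.
Interpolate at f ≈ 0.681 with slerp weights a = sin((1−f)δ)/sin δ ≈ 0.371, b = sin(fδ)/sin δ ≈ 0.745.
p = a·p₁ + b·p₂ ≈ (-0.069, -0.693, 0.718); φ = arcsin(p_z) ≈ 45.85°, λ = atan2(p_y, p_x) ≈ -95.68°.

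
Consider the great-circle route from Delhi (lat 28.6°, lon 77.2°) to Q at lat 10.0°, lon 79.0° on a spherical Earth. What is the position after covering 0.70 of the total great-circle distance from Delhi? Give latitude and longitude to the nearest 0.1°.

≈ lat 15.6°, lon 78.5°

Write both endpoints as unit vectors p₁, p₂ with components (cos φ cos λ, cos φ sin λ, sin φ).
The central angle between the endpoints is δ = arccos(p₁·p₂) ≈ 0.326 rad (18.7°).
Interpolate at f = 0.70 with slerp weights a = sin((1−f)δ)/sin δ ≈ 0.305, b = sin(fδ)/sin δ ≈ 0.706.
p = a·p₁ + b·p₂ ≈ (0.192, 0.944, 0.269); φ = arcsin(p_z) ≈ 15.58°, λ = atan2(p_y, p_x) ≈ 78.50°.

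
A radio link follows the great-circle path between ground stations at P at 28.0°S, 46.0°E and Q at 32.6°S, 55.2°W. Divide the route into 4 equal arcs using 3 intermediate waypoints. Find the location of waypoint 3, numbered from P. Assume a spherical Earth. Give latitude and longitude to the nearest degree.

≈ 41°S, 31°W

Write both endpoints as unit vectors p₁, p₂ with components (cos φ cos λ, cos φ sin λ, sin φ).
The central angle between the endpoints is δ = arccos(p₁·p₂) ≈ 1.462 rad (83.8°).
Interpolate at f = 3/4 with slerp weights a = sin((1−f)δ)/sin δ ≈ 0.360, b = sin(fδ)/sin δ ≈ 0.895.
p = a·p₁ + b·p₂ ≈ (0.651, -0.391, -0.651); φ = arcsin(p_z) ≈ -40.61°, λ = atan2(p_y, p_x) ≈ -30.98°.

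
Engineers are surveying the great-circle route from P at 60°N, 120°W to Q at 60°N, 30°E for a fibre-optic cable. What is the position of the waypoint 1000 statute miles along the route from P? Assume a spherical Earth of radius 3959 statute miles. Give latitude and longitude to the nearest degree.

≈ 73°N, 105°W

Write both endpoints as unit vectors p₁, p₂ with components (cos φ cos λ, cos φ sin λ, sin φ).
The central angle between the endpoints is δ = arccos(p₁·p₂) ≈ 1.008 rad (57.8°). The total great-circle distance is δ·R ≈ 1.008 × 3959 ≈ 3991 mi, so the target fraction is f = 1000/3991 ≈ 0.251.
Interpolate at f ≈ 0.251 with slerp weights a = sin((1−f)δ)/sin δ ≈ 0.811, b = sin(fδ)/sin δ ≈ 0.295.
p = a·p₁ + b·p₂ ≈ (-0.075, -0.277, 0.958); φ = arcsin(p_z) ≈ 73.32°, λ = atan2(p_y, p_x) ≈ -105.09°.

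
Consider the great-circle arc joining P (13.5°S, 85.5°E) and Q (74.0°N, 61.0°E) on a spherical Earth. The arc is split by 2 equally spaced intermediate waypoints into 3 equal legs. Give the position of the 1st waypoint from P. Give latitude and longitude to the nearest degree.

Write both endpoints as unit vectors p₁, p₂ with components (cos φ cos λ, cos φ sin λ, sin φ).
The central angle between the endpoints is δ = arccos(p₁·p₂) ≈ 1.551 rad (88.9°).
Interpolate at f = 1/3 with slerp weights a = sin((1−f)δ)/sin δ ≈ 0.860, b = sin(fδ)/sin δ ≈ 0.494.
p = a·p₁ + b·p₂ ≈ (0.132, 0.952, 0.275); φ = arcsin(p_z) ≈ 15.94°, λ = atan2(p_y, p_x) ≈ 82.13°.

≈ (16°N, 82°E)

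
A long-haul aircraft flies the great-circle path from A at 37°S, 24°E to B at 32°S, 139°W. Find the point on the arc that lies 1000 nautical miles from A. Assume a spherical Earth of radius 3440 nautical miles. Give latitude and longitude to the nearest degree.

From cos δ = sin φ₁ sin φ₂ + cos φ₁ cos φ₂ cos Δλ, the central angle is δ ≈ 1.906 rad (109.2°). The total great-circle distance is δ·R ≈ 1.906 × 3440 ≈ 6556 nmi, so the target fraction is f = 1000/6556 ≈ 0.153.
Interpolate at f ≈ 0.153 with slerp weights a = sin((1−f)δ)/sin δ ≈ 1.058, b = sin(fδ)/sin δ ≈ 0.303.
p = a·p₁ + b·p₂ ≈ (0.578, 0.175, -0.797); φ = arcsin(p_z) ≈ -52.89°, λ = atan2(p_y, p_x) ≈ 16.84°.

≈ 53°S, 17°E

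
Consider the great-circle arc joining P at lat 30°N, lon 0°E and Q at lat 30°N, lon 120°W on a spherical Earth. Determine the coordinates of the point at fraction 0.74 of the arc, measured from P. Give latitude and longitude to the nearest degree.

Write both endpoints as unit vectors p₁, p₂ with components (cos φ cos λ, cos φ sin λ, sin φ).
The central angle between the endpoints is δ = arccos(p₁·p₂) ≈ 1.696 rad (97.2°).
Interpolate at f = 0.74 with slerp weights a = sin((1−f)δ)/sin δ ≈ 0.430, b = sin(fδ)/sin δ ≈ 0.958.
p = a·p₁ + b·p₂ ≈ (-0.042, -0.719, 0.694); φ = arcsin(p_z) ≈ 43.96°, λ = atan2(p_y, p_x) ≈ -93.37°.

≈ lat 44°N, lon 93°W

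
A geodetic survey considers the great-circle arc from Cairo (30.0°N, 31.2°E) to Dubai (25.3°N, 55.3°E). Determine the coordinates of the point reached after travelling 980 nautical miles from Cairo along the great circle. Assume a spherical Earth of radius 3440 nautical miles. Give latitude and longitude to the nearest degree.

Write both endpoints as unit vectors p₁, p₂ with components (cos φ cos λ, cos φ sin λ, sin φ).
The central angle between the endpoints is δ = arccos(p₁·p₂) ≈ 0.381 rad (21.8°). The total great-circle distance is δ·R ≈ 0.381 × 3440 ≈ 1310 nmi, so the target fraction is f = 980/1310 ≈ 0.748.
Interpolate at f ≈ 0.748 with slerp weights a = sin((1−f)δ)/sin δ ≈ 0.258, b = sin(fδ)/sin δ ≈ 0.756.
p = a·p₁ + b·p₂ ≈ (0.580, 0.678, 0.452); φ = arcsin(p_z) ≈ 26.87°, λ = atan2(p_y, p_x) ≈ 49.44°.

≈ 27°N, 49°E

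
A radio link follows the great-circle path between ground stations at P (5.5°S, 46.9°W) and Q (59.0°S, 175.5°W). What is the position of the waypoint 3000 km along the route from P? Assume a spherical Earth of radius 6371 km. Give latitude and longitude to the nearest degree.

Write both endpoints as unit vectors p₁, p₂ with components (cos φ cos λ, cos φ sin λ, sin φ).
The central angle between the endpoints is δ = arccos(p₁·p₂) ≈ 1.811 rad (103.8°). The total great-circle distance is δ·R ≈ 1.811 × 6371 ≈ 11536 km, so the target fraction is f = 3000/11536 ≈ 0.260.
Interpolate at f ≈ 0.260 with slerp weights a = sin((1−f)δ)/sin δ ≈ 1.002, b = sin(fδ)/sin δ ≈ 0.467.
p = a·p₁ + b·p₂ ≈ (0.442, -0.747, -0.496); φ = arcsin(p_z) ≈ -29.76°, λ = atan2(p_y, p_x) ≈ -59.41°.

≈ (30°S, 59°W)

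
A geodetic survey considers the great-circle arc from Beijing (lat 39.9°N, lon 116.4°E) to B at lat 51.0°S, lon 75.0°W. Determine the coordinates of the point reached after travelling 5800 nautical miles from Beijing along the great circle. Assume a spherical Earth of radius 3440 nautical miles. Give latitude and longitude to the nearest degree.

≈ lat 46°S, lon 166°E

Write both endpoints as unit vectors p₁, p₂ with components (cos φ cos λ, cos φ sin λ, sin φ).
The central angle between the endpoints is δ = arccos(p₁·p₂) ≈ 2.903 rad (166.4°). The total great-circle distance is δ·R ≈ 2.903 × 3440 ≈ 9988 nmi, so the target fraction is f = 5800/9988 ≈ 0.581.
Interpolate at f ≈ 0.581 with slerp weights a = sin((1−f)δ)/sin δ ≈ 3.976, b = sin(fδ)/sin δ ≈ 4.210.
p = a·p₁ + b·p₂ ≈ (-0.671, 0.173, -0.721); φ = arcsin(p_z) ≈ -46.16°, λ = atan2(p_y, p_x) ≈ 165.53°.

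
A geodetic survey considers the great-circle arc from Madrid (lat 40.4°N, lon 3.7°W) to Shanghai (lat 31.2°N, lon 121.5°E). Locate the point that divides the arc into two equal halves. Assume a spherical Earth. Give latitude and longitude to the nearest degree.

≈ lat 57°N, lon 65°E

Write both endpoints as unit vectors p₁, p₂ with components (cos φ cos λ, cos φ sin λ, sin φ).
The central angle between the endpoints is δ = arccos(p₁·p₂) ≈ 1.611 rad (92.3°).
Interpolate at f = 1/2 with slerp weights a = sin((1−f)δ)/sin δ ≈ 0.722, b = sin(fδ)/sin δ ≈ 0.722.
p = a·p₁ + b·p₂ ≈ (0.226, 0.491, 0.841); φ = arcsin(p_z) ≈ 57.30°, λ = atan2(p_y, p_x) ≈ 65.29°.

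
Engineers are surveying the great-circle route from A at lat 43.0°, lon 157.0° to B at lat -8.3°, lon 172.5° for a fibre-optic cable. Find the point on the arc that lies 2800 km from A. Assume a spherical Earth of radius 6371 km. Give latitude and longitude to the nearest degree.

≈ lat 19°, lon 166°

Convert each endpoint to a unit vector on the sphere (x = cos φ cos λ, y = cos φ sin λ, z = sin φ).
The central angle between the endpoints is δ = arccos(p₁·p₂) ≈ 0.929 rad (53.2°). The total great-circle distance is δ·R ≈ 0.929 × 6371 ≈ 5916 km, so the target fraction is f = 2800/5916 ≈ 0.473.
Interpolate at f ≈ 0.473 with slerp weights a = sin((1−f)δ)/sin δ ≈ 0.587, b = sin(fδ)/sin δ ≈ 0.531.
p = a·p₁ + b·p₂ ≈ (-0.916, 0.236, 0.323); φ = arcsin(p_z) ≈ 18.87°, λ = atan2(p_y, p_x) ≈ 165.54°.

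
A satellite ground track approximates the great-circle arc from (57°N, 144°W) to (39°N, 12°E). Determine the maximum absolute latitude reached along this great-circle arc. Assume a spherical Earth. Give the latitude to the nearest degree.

≈ 80°N

The great circle lies in the plane with unit normal n̂ = (p₁ × p₂)/|p₁ × p₂|.
Here n̂_z ≈ +0.174; the vertex latitude is φ_max = arccos|n̂_z| ≈ 80.0°.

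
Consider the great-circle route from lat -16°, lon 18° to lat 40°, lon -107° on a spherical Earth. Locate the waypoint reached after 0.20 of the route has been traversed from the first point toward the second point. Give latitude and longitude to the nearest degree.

≈ lat 0°, lon -2°

Write both endpoints as unit vectors p₁, p₂ with components (cos φ cos λ, cos φ sin λ, sin φ).
The central angle between the endpoints is δ = arccos(p₁·p₂) ≈ 2.214 rad (126.8°).
Interpolate at f = 0.20 with slerp weights a = sin((1−f)δ)/sin δ ≈ 1.225, b = sin(fδ)/sin δ ≈ 0.535.
p = a·p₁ + b·p₂ ≈ (1.000, -0.028, 0.007); φ = arcsin(p_z) ≈ 0.38°, λ = atan2(p_y, p_x) ≈ -1.63°.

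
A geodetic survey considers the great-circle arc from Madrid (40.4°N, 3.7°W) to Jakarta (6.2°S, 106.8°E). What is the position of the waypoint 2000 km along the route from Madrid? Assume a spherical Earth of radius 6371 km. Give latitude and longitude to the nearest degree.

Write both endpoints as unit vectors p₁, p₂ with components (cos φ cos λ, cos φ sin λ, sin φ).
The central angle between the endpoints is δ = arccos(p₁·p₂) ≈ 1.913 rad (109.6°). The total great-circle distance is δ·R ≈ 1.913 × 6371 ≈ 12185 km, so the target fraction is f = 2000/12185 ≈ 0.164.
Interpolate at f ≈ 0.164 with slerp weights a = sin((1−f)δ)/sin δ ≈ 1.061, b = sin(fδ)/sin δ ≈ 0.328.
p = a·p₁ + b·p₂ ≈ (0.712, 0.260, 0.652); φ = arcsin(p_z) ≈ 40.71°, λ = atan2(p_y, p_x) ≈ 20.04°.

≈ 41°N, 20°E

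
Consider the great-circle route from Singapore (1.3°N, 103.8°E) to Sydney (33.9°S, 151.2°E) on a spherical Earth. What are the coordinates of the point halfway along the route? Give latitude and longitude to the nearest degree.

Convert each endpoint to a unit vector on the sphere (x = cos φ cos λ, y = cos φ sin λ, z = sin φ).
The central angle between the endpoints is δ = arccos(p₁·p₂) ≈ 0.990 rad (56.7°).
Interpolate at f = 1/2 with slerp weights a = sin((1−f)δ)/sin δ ≈ 0.568, b = sin(fδ)/sin δ ≈ 0.568.
p = a·p₁ + b·p₂ ≈ (-0.549, 0.779, -0.304); φ = arcsin(p_z) ≈ -17.70°, λ = atan2(p_y, p_x) ≈ 125.17°.

≈ 18°S, 125°E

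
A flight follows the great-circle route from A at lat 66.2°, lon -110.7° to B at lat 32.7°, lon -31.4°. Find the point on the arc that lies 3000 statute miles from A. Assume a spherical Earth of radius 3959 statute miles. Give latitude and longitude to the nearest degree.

≈ lat 44°, lon -40°

Write both endpoints as unit vectors p₁, p₂ with components (cos φ cos λ, cos φ sin λ, sin φ).
The central angle between the endpoints is δ = arccos(p₁·p₂) ≈ 0.980 rad (56.1°). The total great-circle distance is δ·R ≈ 0.980 × 3959 ≈ 3878 mi, so the target fraction is f = 3000/3878 ≈ 0.774.
Interpolate at f ≈ 0.774 with slerp weights a = sin((1−f)δ)/sin δ ≈ 0.265, b = sin(fδ)/sin δ ≈ 0.828.
p = a·p₁ + b·p₂ ≈ (0.557, -0.463, 0.690); φ = arcsin(p_z) ≈ 43.60°, λ = atan2(p_y, p_x) ≈ -39.74°.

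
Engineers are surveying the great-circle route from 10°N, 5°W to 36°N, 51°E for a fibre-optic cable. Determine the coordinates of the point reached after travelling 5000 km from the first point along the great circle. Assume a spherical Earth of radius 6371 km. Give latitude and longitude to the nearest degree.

From cos δ = sin φ₁ sin φ₂ + cos φ₁ cos φ₂ cos Δλ, the central angle is δ ≈ 0.991 rad (56.8°). The total great-circle distance is δ·R ≈ 0.991 × 6371 ≈ 6316 km, so the target fraction is f = 5000/6316 ≈ 0.792.
Interpolate at f ≈ 0.792 with slerp weights a = sin((1−f)δ)/sin δ ≈ 0.245, b = sin(fδ)/sin δ ≈ 0.845.
p = a·p₁ + b·p₂ ≈ (0.670, 0.510, 0.539); φ = arcsin(p_z) ≈ 32.61°, λ = atan2(p_y, p_x) ≈ 37.26°.

≈ 33°N, 37°E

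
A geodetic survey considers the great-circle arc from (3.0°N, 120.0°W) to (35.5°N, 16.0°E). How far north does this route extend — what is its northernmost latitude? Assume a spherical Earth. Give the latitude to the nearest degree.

≈ 47°N

The great circle lies in the plane with unit normal n̂ = (p₁ × p₂)/|p₁ × p₂|.
Here n̂_z ≈ +0.679; the vertex latitude is φ_max = arccos|n̂_z| ≈ 47.3°.
Check via Clairaut: cos φ_max = |cos φ₁| · sin C = cos(3.0°)·sin(42.8°) ≈ 0.679, again giving ≈ 47.3°.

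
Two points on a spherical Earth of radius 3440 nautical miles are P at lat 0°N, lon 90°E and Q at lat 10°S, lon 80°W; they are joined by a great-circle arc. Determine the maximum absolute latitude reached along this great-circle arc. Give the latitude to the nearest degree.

The great circle lies in the plane with unit normal n̂ = (p₁ × p₂)/|p₁ × p₂|.
Here n̂_z ≈ -0.702; the vertex latitude is φ_max = arccos|n̂_z| ≈ 45.4°.

≈ 45°S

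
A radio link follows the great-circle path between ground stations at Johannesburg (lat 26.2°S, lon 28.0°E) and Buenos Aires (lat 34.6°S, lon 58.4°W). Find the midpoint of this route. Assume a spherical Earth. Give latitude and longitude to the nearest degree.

≈ lat 39°S, lon 13°W

From cos δ = sin φ₁ sin φ₂ + cos φ₁ cos φ₂ cos Δλ, the central angle is δ ≈ 1.269 rad (72.7°).
Interpolate at f = 1/2 with slerp weights a = sin((1−f)δ)/sin δ ≈ 0.621, b = sin(fδ)/sin δ ≈ 0.621.
p = a·p₁ + b·p₂ ≈ (0.760, -0.174, -0.627); φ = arcsin(p_z) ≈ -38.81°, λ = atan2(p_y, p_x) ≈ -12.88°.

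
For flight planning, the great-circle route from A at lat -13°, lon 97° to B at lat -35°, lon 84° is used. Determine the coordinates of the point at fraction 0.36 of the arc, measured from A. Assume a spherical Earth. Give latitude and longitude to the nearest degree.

≈ lat -21°, lon 93°

Write both endpoints as unit vectors p₁, p₂ with components (cos φ cos λ, cos φ sin λ, sin φ).
The central angle between the endpoints is δ = arccos(p₁·p₂) ≈ 0.435 rad (24.9°).
Interpolate at f = 0.36 with slerp weights a = sin((1−f)δ)/sin δ ≈ 0.652, b = sin(fδ)/sin δ ≈ 0.370.
p = a·p₁ + b·p₂ ≈ (-0.046, 0.932, -0.359); φ = arcsin(p_z) ≈ -21.04°, λ = atan2(p_y, p_x) ≈ 92.81°.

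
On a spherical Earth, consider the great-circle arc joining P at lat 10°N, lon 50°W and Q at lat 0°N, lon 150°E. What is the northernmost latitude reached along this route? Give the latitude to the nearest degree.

≈ 27°N

The great circle lies in the plane with unit normal n̂ = (p₁ × p₂)/|p₁ × p₂|.
Here n̂_z ≈ -0.889; the vertex latitude is φ_max = arccos|n̂_z| ≈ 27.3°.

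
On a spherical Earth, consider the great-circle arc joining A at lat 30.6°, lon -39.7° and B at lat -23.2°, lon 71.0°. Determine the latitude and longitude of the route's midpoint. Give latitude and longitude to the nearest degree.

The haversine formula gives a central angle δ ≈ 2.072 rad (118.7°) between the endpoints.
Interpolate at f = 1/2 with slerp weights a = sin((1−f)δ)/sin δ ≈ 0.981, b = sin(fδ)/sin δ ≈ 0.981.
p = a·p₁ + b·p₂ ≈ (0.943, 0.313, 0.113); φ = arcsin(p_z) ≈ 6.48°, λ = atan2(p_y, p_x) ≈ 18.37°.

≈ lat 6°, lon 18°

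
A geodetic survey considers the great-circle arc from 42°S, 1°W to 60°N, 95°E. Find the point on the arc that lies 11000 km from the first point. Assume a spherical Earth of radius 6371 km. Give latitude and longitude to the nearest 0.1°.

≈ 42.2°N, 56.6°E

Write both endpoints as unit vectors p₁, p₂ with components (cos φ cos λ, cos φ sin λ, sin φ).
The central angle between the endpoints is δ = arccos(p₁·p₂) ≈ 2.237 rad (128.2°). The total great-circle distance is δ·R ≈ 2.237 × 6371 ≈ 14255 km, so the target fraction is f = 11000/14255 ≈ 0.772.
Interpolate at f ≈ 0.772 with slerp weights a = sin((1−f)δ)/sin δ ≈ 0.622, b = sin(fδ)/sin δ ≈ 1.257.
p = a·p₁ + b·p₂ ≈ (0.407, 0.618, 0.672); φ = arcsin(p_z) ≈ 42.25°, λ = atan2(p_y, p_x) ≈ 56.60°.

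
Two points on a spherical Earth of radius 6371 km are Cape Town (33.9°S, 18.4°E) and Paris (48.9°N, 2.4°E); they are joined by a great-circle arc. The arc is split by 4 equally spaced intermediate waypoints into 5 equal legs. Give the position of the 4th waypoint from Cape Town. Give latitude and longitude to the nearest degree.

The haversine formula gives a central angle δ ≈ 1.466 rad (84.0°) between the endpoints.
Interpolate at f = 4/5 with slerp weights a = sin((1−f)δ)/sin δ ≈ 0.291, b = sin(fδ)/sin δ ≈ 0.927.
p = a·p₁ + b·p₂ ≈ (0.838, 0.102, 0.536); φ = arcsin(p_z) ≈ 32.44°, λ = atan2(p_y, p_x) ≈ 6.92°.

≈ 32°N, 7°E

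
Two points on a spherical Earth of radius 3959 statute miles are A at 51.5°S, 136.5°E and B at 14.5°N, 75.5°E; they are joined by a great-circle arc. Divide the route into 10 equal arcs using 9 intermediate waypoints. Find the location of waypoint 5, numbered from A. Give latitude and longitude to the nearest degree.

Convert each endpoint to a unit vector on the sphere (x = cos φ cos λ, y = cos φ sin λ, z = sin φ).
The central angle between the endpoints is δ = arccos(p₁·p₂) ≈ 1.474 rad (84.5°).
Interpolate at f = 5/10 with slerp weights a = sin((1−f)δ)/sin δ ≈ 0.675, b = sin(fδ)/sin δ ≈ 0.675.
p = a·p₁ + b·p₂ ≈ (-0.141, 0.922, -0.359); φ = arcsin(p_z) ≈ -21.07°, λ = atan2(p_y, p_x) ≈ 98.71°.

≈ 21°S, 99°E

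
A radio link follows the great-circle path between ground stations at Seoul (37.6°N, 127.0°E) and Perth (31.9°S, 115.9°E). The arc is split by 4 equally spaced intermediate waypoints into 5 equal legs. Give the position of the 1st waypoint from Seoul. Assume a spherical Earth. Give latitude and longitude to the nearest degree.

≈ 24°N, 124°E

Write both endpoints as unit vectors p₁, p₂ with components (cos φ cos λ, cos φ sin λ, sin φ).
The central angle between the endpoints is δ = arccos(p₁·p₂) ≈ 1.226 rad (70.3°).
Interpolate at f = 1/5 with slerp weights a = sin((1−f)δ)/sin δ ≈ 0.883, b = sin(fδ)/sin δ ≈ 0.258.
p = a·p₁ + b·p₂ ≈ (-0.517, 0.756, 0.402); φ = arcsin(p_z) ≈ 23.73°, λ = atan2(p_y, p_x) ≈ 124.36°.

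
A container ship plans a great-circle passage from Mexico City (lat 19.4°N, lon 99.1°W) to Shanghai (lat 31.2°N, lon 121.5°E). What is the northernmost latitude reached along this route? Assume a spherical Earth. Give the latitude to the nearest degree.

The great circle lies in the plane with unit normal n̂ = (p₁ × p₂)/|p₁ × p₂|.
Here n̂_z ≈ -0.585; the vertex latitude is φ_max = arccos|n̂_z| ≈ 54.2°.
Check via Clairaut: cos φ_max = |cos φ₁| · sin C = cos(19.4°)·sin(38.3°) ≈ 0.585, again giving ≈ 54.2°.

≈ 54°N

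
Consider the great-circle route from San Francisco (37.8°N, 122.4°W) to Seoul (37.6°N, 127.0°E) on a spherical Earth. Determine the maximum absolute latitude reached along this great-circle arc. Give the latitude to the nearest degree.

≈ 54°N

The great circle lies in the plane with unit normal n̂ = (p₁ × p₂)/|p₁ × p₂|.
Here n̂_z ≈ -0.593; the vertex latitude is φ_max = arccos|n̂_z| ≈ 53.6°.
Check via Clairaut: cos φ_max = |cos φ₁| · sin C = cos(37.8°)·sin(48.6°) ≈ 0.593, again giving ≈ 53.6°.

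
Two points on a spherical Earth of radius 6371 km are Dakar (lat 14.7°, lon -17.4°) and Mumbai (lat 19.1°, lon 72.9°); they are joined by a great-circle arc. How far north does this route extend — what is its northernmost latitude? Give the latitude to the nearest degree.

≈ 24°

The great circle lies in the plane with unit normal n̂ = (p₁ × p₂)/|p₁ × p₂|.
Here n̂_z ≈ +0.917; the vertex latitude is φ_max = arccos|n̂_z| ≈ 23.5°.
Check via Clairaut: cos φ_max = |cos φ₁| · sin C = cos(14.7°)·sin(71.4°) ≈ 0.917, again giving ≈ 23.5°.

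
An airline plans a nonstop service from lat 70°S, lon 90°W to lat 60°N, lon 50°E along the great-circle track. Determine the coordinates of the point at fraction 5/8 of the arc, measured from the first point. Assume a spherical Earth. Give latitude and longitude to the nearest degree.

From cos δ = sin φ₁ sin φ₂ + cos φ₁ cos φ₂ cos Δλ, the central angle is δ ≈ 2.808 rad (160.9°).
Interpolate at f = 5/8 with slerp weights a = sin((1−f)δ)/sin δ ≈ 2.652, b = sin(fδ)/sin δ ≈ 3.000.
p = a·p₁ + b·p₂ ≈ (0.964, 0.242, 0.107); φ = arcsin(p_z) ≈ 6.12°, λ = atan2(p_y, p_x) ≈ 14.10°.

≈ lat 6°N, lon 14°E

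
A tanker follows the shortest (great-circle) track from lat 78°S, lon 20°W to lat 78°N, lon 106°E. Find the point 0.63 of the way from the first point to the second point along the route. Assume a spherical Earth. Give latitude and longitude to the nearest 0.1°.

≈ lat 21.6°N, lon 47.3°E

Convert each endpoint to a unit vector on the sphere (x = cos φ cos λ, y = cos φ sin λ, z = sin φ).
The central angle between the endpoints is δ = arccos(p₁·p₂) ≈ 2.953 rad (169.2°).
Interpolate at f = 0.63 with slerp weights a = sin((1−f)δ)/sin δ ≈ 4.724, b = sin(fδ)/sin δ ≈ 5.100.
p = a·p₁ + b·p₂ ≈ (0.631, 0.683, 0.368); φ = arcsin(p_z) ≈ 21.59°, λ = atan2(p_y, p_x) ≈ 47.30°.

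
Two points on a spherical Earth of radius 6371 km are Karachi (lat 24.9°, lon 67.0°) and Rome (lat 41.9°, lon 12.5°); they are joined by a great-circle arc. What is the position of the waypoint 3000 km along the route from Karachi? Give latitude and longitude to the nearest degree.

≈ lat 38°, lon 39°

The haversine formula gives a central angle δ ≈ 0.832 rad (47.7°) between the endpoints. The total great-circle distance is δ·R ≈ 0.832 × 6371 ≈ 5302 km, so the target fraction is f = 3000/5302 ≈ 0.566.
Interpolate at f ≈ 0.566 with slerp weights a = sin((1−f)δ)/sin δ ≈ 0.478, b = sin(fδ)/sin δ ≈ 0.614.
p = a·p₁ + b·p₂ ≈ (0.615, 0.498, 0.611); φ = arcsin(p_z) ≈ 37.67°, λ = atan2(p_y, p_x) ≈ 38.99°.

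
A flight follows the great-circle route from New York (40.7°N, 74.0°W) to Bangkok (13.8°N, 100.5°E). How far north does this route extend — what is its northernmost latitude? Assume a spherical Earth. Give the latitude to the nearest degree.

The great circle lies in the plane with unit normal n̂ = (p₁ × p₂)/|p₁ × p₂|.
Here n̂_z ≈ +0.086; the vertex latitude is φ_max = arccos|n̂_z| ≈ 85.0°.
Check via Clairaut: cos φ_max = |cos φ₁| · sin C = cos(40.7°)·sin(6.5°) ≈ 0.086, again giving ≈ 85.0°.

≈ 85°N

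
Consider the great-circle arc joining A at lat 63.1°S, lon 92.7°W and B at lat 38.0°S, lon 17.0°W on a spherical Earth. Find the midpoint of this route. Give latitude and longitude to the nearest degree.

≈ lat 56°S, lon 43°W

Convert each endpoint to a unit vector on the sphere (x = cos φ cos λ, y = cos φ sin λ, z = sin φ).
The central angle between the endpoints is δ = arccos(p₁·p₂) ≈ 0.880 rad (50.4°).
Interpolate at f = 1/2 with slerp weights a = sin((1−f)δ)/sin δ ≈ 0.553, b = sin(fδ)/sin δ ≈ 0.553.
p = a·p₁ + b·p₂ ≈ (0.405, -0.377, -0.833); φ = arcsin(p_z) ≈ -56.42°, λ = atan2(p_y, p_x) ≈ -42.98°.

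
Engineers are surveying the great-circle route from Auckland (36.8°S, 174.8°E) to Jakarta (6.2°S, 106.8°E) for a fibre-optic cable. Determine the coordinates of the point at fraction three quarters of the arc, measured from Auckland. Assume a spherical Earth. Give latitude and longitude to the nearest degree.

≈ 16°S, 121°E

Convert each endpoint to a unit vector on the sphere (x = cos φ cos λ, y = cos φ sin λ, z = sin φ).
The central angle between the endpoints is δ = arccos(p₁·p₂) ≈ 1.199 rad (68.7°).
Interpolate at f = 3/4 with slerp weights a = sin((1−f)δ)/sin δ ≈ 0.317, b = sin(fδ)/sin δ ≈ 0.840.
p = a·p₁ + b·p₂ ≈ (-0.494, 0.823, -0.281); φ = arcsin(p_z) ≈ -16.30°, λ = atan2(p_y, p_x) ≈ 120.99°.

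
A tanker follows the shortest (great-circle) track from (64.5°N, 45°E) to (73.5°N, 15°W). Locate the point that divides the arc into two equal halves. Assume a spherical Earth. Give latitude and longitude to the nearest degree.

≈ (71°N, 22°E)

Convert each endpoint to a unit vector on the sphere (x = cos φ cos λ, y = cos φ sin λ, z = sin φ).
The central angle between the endpoints is δ = arccos(p₁·p₂) ≈ 0.386 rad (22.1°).
Interpolate at f = 1/2 with slerp weights a = sin((1−f)δ)/sin δ ≈ 0.509, b = sin(fδ)/sin δ ≈ 0.509.
p = a·p₁ + b·p₂ ≈ (0.295, 0.118, 0.948); φ = arcsin(p_z) ≈ 71.49°, λ = atan2(p_y, p_x) ≈ 21.75°.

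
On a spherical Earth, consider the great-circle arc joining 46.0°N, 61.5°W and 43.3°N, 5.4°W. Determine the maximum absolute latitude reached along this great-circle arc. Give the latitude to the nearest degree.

The great circle lies in the plane with unit normal n̂ = (p₁ × p₂)/|p₁ × p₂|.
Here n̂_z ≈ +0.664; the vertex latitude is φ_max = arccos|n̂_z| ≈ 48.4°.
Check via Clairaut: cos φ_max = |cos φ₁| · sin C = cos(46.0°)·sin(73.0°) ≈ 0.664, again giving ≈ 48.4°.

≈ 48°N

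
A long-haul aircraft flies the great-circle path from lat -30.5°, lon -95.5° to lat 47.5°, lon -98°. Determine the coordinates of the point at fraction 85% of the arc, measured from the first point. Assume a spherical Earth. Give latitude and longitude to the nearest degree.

≈ lat 36°, lon -97°

The haversine formula gives a central angle δ ≈ 1.362 rad (78.0°) between the endpoints.
Interpolate at f = 0.85 with slerp weights a = sin((1−f)δ)/sin δ ≈ 0.207, b = sin(fδ)/sin δ ≈ 0.936.
p = a·p₁ + b·p₂ ≈ (-0.105, -0.804, 0.585); φ = arcsin(p_z) ≈ 35.80°, λ = atan2(p_y, p_x) ≈ -97.45°.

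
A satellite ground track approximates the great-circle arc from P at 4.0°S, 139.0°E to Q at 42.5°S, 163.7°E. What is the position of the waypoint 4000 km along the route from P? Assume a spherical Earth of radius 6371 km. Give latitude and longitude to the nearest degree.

The haversine formula gives a central angle δ ≈ 0.774 rad (44.3°) between the endpoints. The total great-circle distance is δ·R ≈ 0.774 × 6371 ≈ 4929 km, so the target fraction is f = 4000/4929 ≈ 0.811.
Interpolate at f ≈ 0.811 with slerp weights a = sin((1−f)δ)/sin δ ≈ 0.208, b = sin(fδ)/sin δ ≈ 0.841.
p = a·p₁ + b·p₂ ≈ (-0.751, 0.310, -0.582); φ = arcsin(p_z) ≈ -35.62°, λ = atan2(p_y, p_x) ≈ 157.58°.

≈ 36°S, 158°E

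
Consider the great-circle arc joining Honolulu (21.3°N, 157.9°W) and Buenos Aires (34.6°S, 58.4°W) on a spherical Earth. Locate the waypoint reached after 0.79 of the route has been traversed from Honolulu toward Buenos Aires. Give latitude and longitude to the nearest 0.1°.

The haversine formula gives a central angle δ ≈ 1.910 rad (109.4°) between the endpoints.
Interpolate at f = 0.79 with slerp weights a = sin((1−f)δ)/sin δ ≈ 0.414, b = sin(fδ)/sin δ ≈ 1.058.
p = a·p₁ + b·p₂ ≈ (0.099, -0.887, -0.451); φ = arcsin(p_z) ≈ -26.78°, λ = atan2(p_y, p_x) ≈ -83.63°.

≈ (26.8°S, 83.6°W)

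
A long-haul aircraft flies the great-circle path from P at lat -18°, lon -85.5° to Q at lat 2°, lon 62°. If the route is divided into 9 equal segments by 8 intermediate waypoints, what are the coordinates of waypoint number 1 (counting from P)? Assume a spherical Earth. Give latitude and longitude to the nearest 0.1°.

≈ lat -23.5°, lon -69.4°

Convert each endpoint to a unit vector on the sphere (x = cos φ cos λ, y = cos φ sin λ, z = sin φ).
The central angle between the endpoints is δ = arccos(p₁·p₂) ≈ 2.519 rad (144.3°).
Interpolate at f = 1/9 with slerp weights a = sin((1−f)δ)/sin δ ≈ 1.346, b = sin(fδ)/sin δ ≈ 0.474.
p = a·p₁ + b·p₂ ≈ (0.323, -0.858, -0.399); φ = arcsin(p_z) ≈ -23.54°, λ = atan2(p_y, p_x) ≈ -69.39°.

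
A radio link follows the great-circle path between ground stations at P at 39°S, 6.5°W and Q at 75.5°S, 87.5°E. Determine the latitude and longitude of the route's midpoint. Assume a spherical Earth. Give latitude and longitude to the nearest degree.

≈ 63°S, 12°E

Convert each endpoint to a unit vector on the sphere (x = cos φ cos λ, y = cos φ sin λ, z = sin φ).
The central angle between the endpoints is δ = arccos(p₁·p₂) ≈ 0.933 rad (53.4°).
Interpolate at f = 1/2 with slerp weights a = sin((1−f)δ)/sin δ ≈ 0.560, b = sin(fδ)/sin δ ≈ 0.560.
p = a·p₁ + b·p₂ ≈ (0.438, 0.091, -0.894); φ = arcsin(p_z) ≈ -63.41°, λ = atan2(p_y, p_x) ≈ 11.70°.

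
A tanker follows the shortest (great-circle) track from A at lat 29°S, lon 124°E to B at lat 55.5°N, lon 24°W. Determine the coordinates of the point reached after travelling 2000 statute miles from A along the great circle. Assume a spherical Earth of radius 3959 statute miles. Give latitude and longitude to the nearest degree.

Convert each endpoint to a unit vector on the sphere (x = cos φ cos λ, y = cos φ sin λ, z = sin φ).
The central angle between the endpoints is δ = arccos(p₁·p₂) ≈ 2.532 rad (145.1°). The total great-circle distance is δ·R ≈ 2.532 × 3959 ≈ 10023 mi, so the target fraction is f = 2000/10023 ≈ 0.200.
Interpolate at f ≈ 0.200 with slerp weights a = sin((1−f)δ)/sin δ ≈ 1.568, b = sin(fδ)/sin δ ≈ 0.845.
p = a·p₁ + b·p₂ ≈ (-0.330, 0.942, -0.064); φ = arcsin(p_z) ≈ -3.65°, λ = atan2(p_y, p_x) ≈ 109.28°.

≈ lat 4°S, lon 109°E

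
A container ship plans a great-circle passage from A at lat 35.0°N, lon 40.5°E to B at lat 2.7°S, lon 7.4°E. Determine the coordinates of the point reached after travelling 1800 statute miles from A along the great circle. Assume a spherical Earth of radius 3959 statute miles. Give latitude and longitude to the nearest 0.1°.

≈ lat 15.5°N, lon 21.2°E

Write both endpoints as unit vectors p₁, p₂ with components (cos φ cos λ, cos φ sin λ, sin φ).
The central angle between the endpoints is δ = arccos(p₁·p₂) ≈ 0.852 rad (48.8°). The total great-circle distance is δ·R ≈ 0.852 × 3959 ≈ 3373 mi, so the target fraction is f = 1800/3373 ≈ 0.534.
Interpolate at f ≈ 0.534 with slerp weights a = sin((1−f)δ)/sin δ ≈ 0.514, b = sin(fδ)/sin δ ≈ 0.583.
p = a·p₁ + b·p₂ ≈ (0.898, 0.349, 0.267); φ = arcsin(p_z) ≈ 15.51°, λ = atan2(p_y, p_x) ≈ 21.21°.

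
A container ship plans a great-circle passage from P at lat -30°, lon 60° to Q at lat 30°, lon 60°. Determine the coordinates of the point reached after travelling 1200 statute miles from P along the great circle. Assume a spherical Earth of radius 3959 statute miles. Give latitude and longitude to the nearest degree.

≈ lat -13°, lon 60°

From cos δ = sin φ₁ sin φ₂ + cos φ₁ cos φ₂ cos Δλ, the central angle is δ ≈ 1.047 rad (60.0°). The total great-circle distance is δ·R ≈ 1.047 × 3959 ≈ 4146 mi, so the target fraction is f = 1200/4146 ≈ 0.289.
Interpolate at f ≈ 0.289 with slerp weights a = sin((1−f)δ)/sin δ ≈ 0.782, b = sin(fδ)/sin δ ≈ 0.345.
p = a·p₁ + b·p₂ ≈ (0.488, 0.845, -0.219); φ = arcsin(p_z) ≈ -12.63°, λ = atan2(p_y, p_x) ≈ 60.00°.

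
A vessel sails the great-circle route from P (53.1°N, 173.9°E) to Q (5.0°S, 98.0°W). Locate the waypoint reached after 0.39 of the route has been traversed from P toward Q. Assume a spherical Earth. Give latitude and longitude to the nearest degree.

Write both endpoints as unit vectors p₁, p₂ with components (cos φ cos λ, cos φ sin λ, sin φ).
The central angle between the endpoints is δ = arccos(p₁·p₂) ≈ 1.621 rad (92.9°).
Interpolate at f = 0.39 with slerp weights a = sin((1−f)δ)/sin δ ≈ 0.836, b = sin(fδ)/sin δ ≈ 0.592.
p = a·p₁ + b·p₂ ≈ (-0.581, -0.530, 0.617); φ = arcsin(p_z) ≈ 38.11°, λ = atan2(p_y, p_x) ≈ -137.63°.

≈ (38°N, 138°W)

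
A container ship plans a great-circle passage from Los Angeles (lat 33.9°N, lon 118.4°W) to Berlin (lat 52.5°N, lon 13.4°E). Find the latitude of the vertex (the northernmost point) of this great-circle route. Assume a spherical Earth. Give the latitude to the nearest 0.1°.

≈ 67.7°N

The great circle lies in the plane with unit normal n̂ = (p₁ × p₂)/|p₁ × p₂|.
Here n̂_z ≈ +0.379; the vertex latitude is φ_max = arccos|n̂_z| ≈ 67.7°.
Check via Clairaut: cos φ_max = |cos φ₁| · sin C = cos(33.9°)·sin(27.2°) ≈ 0.379, again giving ≈ 67.7°.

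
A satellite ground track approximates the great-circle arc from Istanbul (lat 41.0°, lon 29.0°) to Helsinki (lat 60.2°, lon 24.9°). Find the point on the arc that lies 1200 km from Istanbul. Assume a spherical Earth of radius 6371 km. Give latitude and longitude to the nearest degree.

≈ lat 52°, lon 27°

Convert each endpoint to a unit vector on the sphere (x = cos φ cos λ, y = cos φ sin λ, z = sin φ).
The central angle between the endpoints is δ = arccos(p₁·p₂) ≈ 0.338 rad (19.4°). The total great-circle distance is δ·R ≈ 0.338 × 6371 ≈ 2153 km, so the target fraction is f = 1200/2153 ≈ 0.557.
Interpolate at f ≈ 0.557 with slerp weights a = sin((1−f)δ)/sin δ ≈ 0.450, b = sin(fδ)/sin δ ≈ 0.565.
p = a·p₁ + b·p₂ ≈ (0.551, 0.283, 0.785); φ = arcsin(p_z) ≈ 51.72°, λ = atan2(p_y, p_x) ≈ 27.14°.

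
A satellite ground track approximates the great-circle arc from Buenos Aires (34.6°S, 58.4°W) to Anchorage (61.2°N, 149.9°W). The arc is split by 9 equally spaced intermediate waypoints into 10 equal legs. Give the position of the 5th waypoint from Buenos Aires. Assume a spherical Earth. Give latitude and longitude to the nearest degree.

≈ (18°N, 89°W)

Convert each endpoint to a unit vector on the sphere (x = cos φ cos λ, y = cos φ sin λ, z = sin φ).
The central angle between the endpoints is δ = arccos(p₁·p₂) ≈ 2.104 rad (120.5°).
Interpolate at f = 5/10 with slerp weights a = sin((1−f)δ)/sin δ ≈ 1.008, b = sin(fδ)/sin δ ≈ 1.008.
p = a·p₁ + b·p₂ ≈ (0.015, -0.950, 0.311); φ = arcsin(p_z) ≈ 18.12°, λ = atan2(p_y, p_x) ≈ -89.12°.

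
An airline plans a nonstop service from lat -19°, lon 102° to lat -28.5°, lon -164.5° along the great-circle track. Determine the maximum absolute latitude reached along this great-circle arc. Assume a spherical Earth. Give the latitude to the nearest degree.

≈ -33°

The great circle lies in the plane with unit normal n̂ = (p₁ × p₂)/|p₁ × p₂|.
Here n̂_z ≈ +0.834; the vertex latitude is φ_max = arccos|n̂_z| ≈ 33.5°.
Check via Clairaut: cos φ_max = |cos φ₁| · sin C = cos(19.0°)·sin(118.1°) ≈ 0.834, again giving ≈ 33.5°.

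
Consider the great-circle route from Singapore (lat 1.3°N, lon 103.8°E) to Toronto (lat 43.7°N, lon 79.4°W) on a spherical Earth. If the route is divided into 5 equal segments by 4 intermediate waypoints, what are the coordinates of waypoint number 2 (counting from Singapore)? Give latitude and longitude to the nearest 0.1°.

≈ lat 55.1°N, lon 108.4°E

Convert each endpoint to a unit vector on the sphere (x = cos φ cos λ, y = cos φ sin λ, z = sin φ).
The central angle between the endpoints is δ = arccos(p₁·p₂) ≈ 2.355 rad (134.9°).
Interpolate at f = 2/5 with slerp weights a = sin((1−f)δ)/sin δ ≈ 1.394, b = sin(fδ)/sin δ ≈ 1.142.
p = a·p₁ + b·p₂ ≈ (-0.181, 0.542, 0.820); φ = arcsin(p_z) ≈ 55.13°, λ = atan2(p_y, p_x) ≈ 108.42°.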